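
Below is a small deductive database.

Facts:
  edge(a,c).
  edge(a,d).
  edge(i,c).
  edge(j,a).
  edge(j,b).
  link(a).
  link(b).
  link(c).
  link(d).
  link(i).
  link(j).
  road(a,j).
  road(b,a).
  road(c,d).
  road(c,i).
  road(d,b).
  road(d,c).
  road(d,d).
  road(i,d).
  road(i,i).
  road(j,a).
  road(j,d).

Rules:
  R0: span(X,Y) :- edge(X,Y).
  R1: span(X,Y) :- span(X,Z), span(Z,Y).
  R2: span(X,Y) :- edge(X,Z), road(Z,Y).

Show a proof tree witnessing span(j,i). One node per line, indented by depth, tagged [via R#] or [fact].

span(j,i)  [via R1]
  span(j,a)  [via R0]
    edge(j,a)  [fact]
  span(a,i)  [via R2]
    edge(a,c)  [fact]
    road(c,i)  [fact]

round 1: derive span(a,c) via R0 from edge(a,c)
round 1: derive span(a,d) via R0 from edge(a,d)
round 1: derive span(i,c) via R0 from edge(i,c)
round 1: derive span(j,a) via R0 from edge(j,a)
round 1: derive span(j,b) via R0 from edge(j,b)
round 1: derive span(a,b) via R2 from edge(a,d), road(d,b)
round 1: derive span(a,i) via R2 from edge(a,c), road(c,i)
round 1: derive span(i,d) via R2 from edge(i,c), road(c,d)
round 1: derive span(i,i) via R2 from edge(i,c), road(c,i)
round 1: derive span(j,j) via R2 from edge(j,a), road(a,j)
round 2: derive span(j,c) via R1 from span(j,a), span(a,c)
round 2: derive span(j,d) via R1 from span(j,a), span(a,d)
round 2: derive span(j,i) via R1 from span(j,a), span(a,i)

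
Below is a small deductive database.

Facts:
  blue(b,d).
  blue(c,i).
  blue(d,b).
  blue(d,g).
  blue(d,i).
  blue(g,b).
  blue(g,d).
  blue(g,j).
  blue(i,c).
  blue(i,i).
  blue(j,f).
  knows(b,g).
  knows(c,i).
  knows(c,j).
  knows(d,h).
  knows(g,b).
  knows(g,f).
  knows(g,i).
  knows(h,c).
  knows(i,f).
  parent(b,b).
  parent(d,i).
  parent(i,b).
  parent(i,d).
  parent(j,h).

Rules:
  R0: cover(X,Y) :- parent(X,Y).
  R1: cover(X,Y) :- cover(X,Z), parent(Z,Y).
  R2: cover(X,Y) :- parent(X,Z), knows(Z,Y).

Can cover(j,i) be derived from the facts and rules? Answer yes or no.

no

round 1: derive cover(b,b) via R0 from parent(b,b)
round 1: derive cover(d,i) via R0 from parent(d,i)
round 1: derive cover(i,b) via R0 from parent(i,b)
round 1: derive cover(i,d) via R0 from parent(i,d)
round 1: derive cover(j,h) via R0 from parent(j,h)
round 1: derive cover(b,g) via R2 from parent(b,b), knows(b,g)
round 1: derive cover(d,f) via R2 from parent(d,i), knows(i,f)
round 1: derive cover(i,g) via R2 from parent(i,b), knows(b,g)
round 1: derive cover(i,h) via R2 from parent(i,d), knows(d,h)
round 1: derive cover(j,c) via R2 from parent(j,h), knows(h,c)
round 2: derive cover(d,b) via R1 from cover(d,i), parent(i,b)
round 2: derive cover(d,d) via R1 from cover(d,i), parent(i,d)
round 2: derive cover(i,i) via R1 from cover(i,d), parent(d,i)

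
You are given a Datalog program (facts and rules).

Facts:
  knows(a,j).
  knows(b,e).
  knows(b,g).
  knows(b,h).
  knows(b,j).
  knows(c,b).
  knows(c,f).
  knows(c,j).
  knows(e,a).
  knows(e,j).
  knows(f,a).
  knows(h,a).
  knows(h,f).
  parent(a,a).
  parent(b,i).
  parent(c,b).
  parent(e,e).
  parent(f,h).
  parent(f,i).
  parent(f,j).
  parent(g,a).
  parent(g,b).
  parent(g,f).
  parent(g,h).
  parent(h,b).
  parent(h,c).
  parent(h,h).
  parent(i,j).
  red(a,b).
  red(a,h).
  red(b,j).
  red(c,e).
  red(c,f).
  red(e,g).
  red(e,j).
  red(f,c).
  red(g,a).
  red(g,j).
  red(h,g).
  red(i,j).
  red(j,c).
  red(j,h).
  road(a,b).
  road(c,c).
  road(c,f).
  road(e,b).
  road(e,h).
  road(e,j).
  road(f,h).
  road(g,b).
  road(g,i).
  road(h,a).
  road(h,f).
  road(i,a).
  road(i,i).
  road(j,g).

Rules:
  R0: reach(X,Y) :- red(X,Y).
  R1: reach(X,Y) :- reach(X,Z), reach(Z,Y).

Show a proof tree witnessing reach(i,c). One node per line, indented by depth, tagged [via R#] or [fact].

reach(i,c)  [via R1]
  reach(i,j)  [via R0]
    red(i,j)  [fact]
  reach(j,c)  [via R0]
    red(j,c)  [fact]

round 1: derive reach(a,b) via R0 from red(a,b)
round 1: derive reach(a,h) via R0 from red(a,h)
round 1: derive reach(b,j) via R0 from red(b,j)
round 1: derive reach(c,e) via R0 from red(c,e)
round 1: derive reach(c,f) via R0 from red(c,f)
round 1: derive reach(e,g) via R0 from red(e,g)
round 1: derive reach(e,j) via R0 from red(e,j)
round 1: derive reach(f,c) via R0 from red(f,c)
round 1: derive reach(g,a) via R0 from red(g,a)
round 1: derive reach(g,j) via R0 from red(g,j)
round 1: derive reach(h,g) via R0 from red(h,g)
round 1: derive reach(i,j) via R0 from red(i,j)
round 1: derive reach(j,c) via R0 from red(j,c)
round 1: derive reach(j,h) via R0 from red(j,h)
round 2: derive reach(a,g) via R1 from reach(a,h), reach(h,g)
round 2: derive reach(a,j) via R1 from reach(a,b), reach(b,j)
round 2: derive reach(b,c) via R1 from reach(b,j), reach(j,c)
round 2: derive reach(b,h) via R1 from reach(b,j), reach(j,h)
round 2: derive reach(c,c) via R1 from reach(c,f), reach(f,c)
round 2: derive reach(c,g) via R1 from reach(c,e), reach(e,g)
round 2: derive reach(c,j) via R1 from reach(c,e), reach(e,j)
round 2: derive reach(e,a) via R1 from reach(e,g), reach(g,a)
round 2: derive reach(e,c) via R1 from reach(e,j), reach(j,c)
round 2: derive reach(e,h) via R1 from reach(e,j), reach(j,h)
round 2: derive reach(f,e) via R1 from reach(f,c), reach(c,e)
round 2: derive reach(f,f) via R1 from reach(f,c), reach(c,f)
round 2: derive reach(g,b) via R1 from reach(g,a), reach(a,b)
round 2: derive reach(g,c) via R1 from reach(g,j), reach(j,c)
round 2: derive reach(g,h) via R1 from reach(g,a), reach(a,h)
round 2: derive reach(h,a) via R1 from reach(h,g), reach(g,a)
round 2: derive reach(h,j) via R1 from reach(h,g), reach(g,j)
round 2: derive reach(i,c) via R1 from reach(i,j), reach(j,c)
round 2: derive reach(i,h) via R1 from reach(i,j), reach(j,h)
round 2: derive reach(j,e) via R1 from reach(j,c), reach(c,e)
round 2: derive reach(j,f) via R1 from reach(j,c), reach(c,f)
round 2: derive reach(j,g) via R1 from reach(j,h), reach(h,g)
round 3: derive reach(a,a) via R1 from reach(a,g), reach(g,a)
round 3: derive reach(a,c) via R1 from reach(a,b), reach(b,c)
round 3: derive reach(a,e) via R1 from reach(a,j), reach(j,e)
round 3: derive reach(a,f) via R1 from reach(a,j), reach(j,f)
round 3: derive reach(b,a) via R1 from reach(b,h), reach(h,a)
round 3: derive reach(b,e) via R1 from reach(b,c), reach(c,e)
round 3: derive reach(b,f) via R1 from reach(b,c), reach(c,f)
round 3: derive reach(b,g) via R1 from reach(b,c), reach(c,g)
round 3: derive reach(c,a) via R1 from reach(c,e), reach(e,a)
round 3: derive reach(c,b) via R1 from reach(c,g), reach(g,b)
round 3: derive reach(c,h) via R1 from reach(c,e), reach(e,h)
round 3: derive reach(e,b) via R1 from reach(e,a), reach(a,b)
round 3: derive reach(e,e) via R1 from reach(e,c), reach(c,e)
round 3: derive reach(e,f) via R1 from reach(e,c), reach(c,f)
round 3: derive reach(f,a) via R1 from reach(f,e), reach(e,a)
round 3: derive reach(f,g) via R1 from reach(f,c), reach(c,g)
round 3: derive reach(f,h) via R1 from reach(f,e), reach(e,h)
round 3: derive reach(f,j) via R1 from reach(f,c), reach(c,j)
round 3: derive reach(g,e) via R1 from reach(g,c), reach(c,e)
round 3: derive reach(g,f) via R1 from reach(g,c), reach(c,f)
round 3: derive reach(g,g) via R1 from reach(g,a), reach(a,g)
round 3: derive reach(h,b) via R1 from reach(h,a), reach(a,b)
round 3: derive reach(h,c) via R1 from reach(h,g), reach(g,c)
round 3: derive reach(h,e) via R1 from reach(h,j), reach(j,e)
round 3: derive reach(h,f) via R1 from reach(h,j), reach(j,f)
round 3: derive reach(h,h) via R1 from reach(h,a), reach(a,h)
round 3: derive reach(i,a) via R1 from reach(i,h), reach(h,a)
round 3: derive reach(i,e) via R1 from reach(i,c), reach(c,e)
round 3: derive reach(i,f) via R1 from reach(i,c), reach(c,f)
round 3: derive reach(i,g) via R1 from reach(i,c), reach(c,g)
round 3: derive reach(j,a) via R1 from reach(j,e), reach(e,a)
round 3: derive reach(j,b) via R1 from reach(j,g), reach(g,b)
round 3: derive reach(j,j) via R1 from reach(j,c), reach(c,j)
round 4: derive reach(b,b) via R1 from reach(b,a), reach(a,b)
round 4: derive reach(f,b) via R1 from reach(f,a), reach(a,b)
round 4: derive reach(i,b) via R1 from reach(i,a), reach(a,b)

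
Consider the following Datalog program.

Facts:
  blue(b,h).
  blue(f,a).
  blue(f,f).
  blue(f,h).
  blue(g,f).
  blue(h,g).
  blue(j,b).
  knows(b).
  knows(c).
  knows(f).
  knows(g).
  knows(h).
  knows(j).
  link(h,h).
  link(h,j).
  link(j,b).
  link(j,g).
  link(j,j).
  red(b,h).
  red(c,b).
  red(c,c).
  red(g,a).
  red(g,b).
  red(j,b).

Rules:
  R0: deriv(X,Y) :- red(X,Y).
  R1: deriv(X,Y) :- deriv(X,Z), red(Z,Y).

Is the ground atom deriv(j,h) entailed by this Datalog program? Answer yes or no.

yes

round 1: derive deriv(b,h) via R0 from red(b,h)
round 1: derive deriv(c,b) via R0 from red(c,b)
round 1: derive deriv(c,c) via R0 from red(c,c)
round 1: derive deriv(g,a) via R0 from red(g,a)
round 1: derive deriv(g,b) via R0 from red(g,b)
round 1: derive deriv(j,b) via R0 from red(j,b)
round 2: derive deriv(c,h) via R1 from deriv(c,b), red(b,h)
round 2: derive deriv(g,h) via R1 from deriv(g,b), red(b,h)
round 2: derive deriv(j,h) via R1 from deriv(j,b), red(b,h)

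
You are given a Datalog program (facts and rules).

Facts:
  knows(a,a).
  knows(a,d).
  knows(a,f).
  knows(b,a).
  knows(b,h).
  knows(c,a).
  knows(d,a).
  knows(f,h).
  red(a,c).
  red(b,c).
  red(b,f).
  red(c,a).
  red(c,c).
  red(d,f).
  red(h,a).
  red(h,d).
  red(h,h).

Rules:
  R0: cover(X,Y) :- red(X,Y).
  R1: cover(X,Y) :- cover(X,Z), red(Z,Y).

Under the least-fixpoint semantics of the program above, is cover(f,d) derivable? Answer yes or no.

round 1: derive cover(a,c) via R0 from red(a,c)
round 1: derive cover(b,c) via R0 from red(b,c)
round 1: derive cover(b,f) via R0 from red(b,f)
round 1: derive cover(c,a) via R0 from red(c,a)
round 1: derive cover(c,c) via R0 from red(c,c)
round 1: derive cover(d,f) via R0 from red(d,f)
round 1: derive cover(h,a) via R0 from red(h,a)
round 1: derive cover(h,d) via R0 from red(h,d)
round 1: derive cover(h,h) via R0 from red(h,h)
round 2: derive cover(a,a) via R1 from cover(a,c), red(c,a)
round 2: derive cover(b,a) via R1 from cover(b,c), red(c,a)
round 2: derive cover(h,c) via R1 from cover(h,a), red(a,c)
round 2: derive cover(h,f) via R1 from cover(h,d), red(d,f)

no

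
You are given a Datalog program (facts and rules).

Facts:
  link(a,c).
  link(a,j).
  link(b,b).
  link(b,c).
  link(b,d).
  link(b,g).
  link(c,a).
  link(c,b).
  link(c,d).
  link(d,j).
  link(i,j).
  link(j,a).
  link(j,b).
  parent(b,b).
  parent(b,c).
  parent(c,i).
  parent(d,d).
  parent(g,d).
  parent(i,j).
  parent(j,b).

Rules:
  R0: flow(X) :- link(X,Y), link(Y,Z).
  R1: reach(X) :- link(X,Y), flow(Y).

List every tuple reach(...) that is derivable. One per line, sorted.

reach(a)
reach(b)
reach(c)
reach(d)
reach(i)
reach(j)

round 1: derive flow(a) via R0 from link(a,c), link(c,a)
round 1: derive flow(b) via R0 from link(b,b), link(b,b)
round 1: derive flow(c) via R0 from link(c,a), link(a,c)
round 1: derive flow(d) via R0 from link(d,j), link(j,a)
round 1: derive flow(i) via R0 from link(i,j), link(j,a)
round 1: derive flow(j) via R0 from link(j,a), link(a,c)
round 2: derive reach(a) via R1 from link(a,c), flow(c)
round 2: derive reach(b) via R1 from link(b,b), flow(b)
round 2: derive reach(c) via R1 from link(c,a), flow(a)
round 2: derive reach(d) via R1 from link(d,j), flow(j)
round 2: derive reach(i) via R1 from link(i,j), flow(j)
round 2: derive reach(j) via R1 from link(j,a), flow(a)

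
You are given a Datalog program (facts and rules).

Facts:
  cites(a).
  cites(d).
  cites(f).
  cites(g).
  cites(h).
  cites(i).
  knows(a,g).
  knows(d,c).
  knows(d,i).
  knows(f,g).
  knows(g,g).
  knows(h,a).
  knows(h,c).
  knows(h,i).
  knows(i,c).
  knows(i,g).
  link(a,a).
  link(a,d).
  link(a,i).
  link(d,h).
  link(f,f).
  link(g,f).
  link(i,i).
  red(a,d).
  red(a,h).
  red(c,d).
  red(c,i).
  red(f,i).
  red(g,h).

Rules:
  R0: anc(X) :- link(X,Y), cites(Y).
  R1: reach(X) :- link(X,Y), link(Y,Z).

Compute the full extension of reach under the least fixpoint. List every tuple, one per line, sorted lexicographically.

round 1: derive reach(a) via R1 from link(a,a), link(a,a)
round 1: derive reach(f) via R1 from link(f,f), link(f,f)
round 1: derive reach(g) via R1 from link(g,f), link(f,f)
round 1: derive reach(i) via R1 from link(i,i), link(i,i)

reach(a)
reach(f)
reach(g)
reach(i)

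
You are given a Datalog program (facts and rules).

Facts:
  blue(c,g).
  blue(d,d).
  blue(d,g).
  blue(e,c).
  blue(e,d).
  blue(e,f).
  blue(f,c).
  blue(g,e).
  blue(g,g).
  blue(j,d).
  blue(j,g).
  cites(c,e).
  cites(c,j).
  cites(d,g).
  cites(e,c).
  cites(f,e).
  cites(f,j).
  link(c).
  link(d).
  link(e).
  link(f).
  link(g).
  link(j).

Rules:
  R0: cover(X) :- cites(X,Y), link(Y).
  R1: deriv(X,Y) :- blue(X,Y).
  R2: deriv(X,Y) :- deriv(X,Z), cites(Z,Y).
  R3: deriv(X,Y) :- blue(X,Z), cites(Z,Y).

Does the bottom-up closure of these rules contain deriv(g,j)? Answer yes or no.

yes

round 1: derive deriv(c,g) via R1 from blue(c,g)
round 1: derive deriv(d,d) via R1 from blue(d,d)
round 1: derive deriv(d,g) via R1 from blue(d,g)
round 1: derive deriv(e,c) via R1 from blue(e,c)
round 1: derive deriv(e,d) via R1 from blue(e,d)
round 1: derive deriv(e,f) via R1 from blue(e,f)
round 1: derive deriv(f,c) via R1 from blue(f,c)
round 1: derive deriv(g,e) via R1 from blue(g,e)
round 1: derive deriv(g,g) via R1 from blue(g,g)
round 1: derive deriv(j,d) via R1 from blue(j,d)
round 1: derive deriv(j,g) via R1 from blue(j,g)
round 1: derive deriv(e,e) via R3 from blue(e,c), cites(c,e)
round 1: derive deriv(e,g) via R3 from blue(e,d), cites(d,g)
round 1: derive deriv(e,j) via R3 from blue(e,c), cites(c,j)
round 1: derive deriv(f,e) via R3 from blue(f,c), cites(c,e)
round 1: derive deriv(f,j) via R3 from blue(f,c), cites(c,j)
round 1: derive deriv(g,c) via R3 from blue(g,e), cites(e,c)
round 2: derive deriv(g,j) via R2 from deriv(g,c), cites(c,j)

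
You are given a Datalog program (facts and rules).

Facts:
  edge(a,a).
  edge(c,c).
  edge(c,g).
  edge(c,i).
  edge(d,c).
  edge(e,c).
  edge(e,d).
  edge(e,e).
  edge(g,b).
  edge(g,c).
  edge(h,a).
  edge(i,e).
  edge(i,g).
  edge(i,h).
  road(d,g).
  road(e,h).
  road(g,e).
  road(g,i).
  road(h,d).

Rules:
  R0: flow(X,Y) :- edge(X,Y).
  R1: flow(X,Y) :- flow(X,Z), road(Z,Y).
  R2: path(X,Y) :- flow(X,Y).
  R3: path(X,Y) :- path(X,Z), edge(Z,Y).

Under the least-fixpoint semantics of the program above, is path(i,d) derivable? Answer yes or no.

yes

round 1: derive flow(a,a) via R0 from edge(a,a)
round 1: derive flow(c,c) via R0 from edge(c,c)
round 1: derive flow(c,g) via R0 from edge(c,g)
round 1: derive flow(c,i) via R0 from edge(c,i)
round 1: derive flow(d,c) via R0 from edge(d,c)
round 1: derive flow(e,c) via R0 from edge(e,c)
round 1: derive flow(e,d) via R0 from edge(e,d)
round 1: derive flow(e,e) via R0 from edge(e,e)
round 1: derive flow(g,b) via R0 from edge(g,b)
round 1: derive flow(g,c) via R0 from edge(g,c)
round 1: derive flow(h,a) via R0 from edge(h,a)
round 1: derive flow(i,e) via R0 from edge(i,e)
round 1: derive flow(i,g) via R0 from edge(i,g)
round 1: derive flow(i,h) via R0 from edge(i,h)
round 2: derive flow(c,e) via R1 from flow(c,g), road(g,e)
round 2: derive flow(e,g) via R1 from flow(e,d), road(d,g)
round 2: derive flow(e,h) via R1 from flow(e,e), road(e,h)
round 2: derive flow(i,d) via R1 from flow(i,h), road(h,d)
round 2: derive flow(i,i) via R1 from flow(i,g), road(g,i)
round 2: derive path(a,a) via R2 from flow(a,a)
round 2: derive path(c,c) via R2 from flow(c,c)
round 2: derive path(c,g) via R2 from flow(c,g)
round 2: derive path(c,i) via R2 from flow(c,i)
round 2: derive path(d,c) via R2 from flow(d,c)
round 2: derive path(e,c) via R2 from flow(e,c)
round 2: derive path(e,d) via R2 from flow(e,d)
round 2: derive path(e,e) via R2 from flow(e,e)
round 2: derive path(g,b) via R2 from flow(g,b)
round 2: derive path(g,c) via R2 from flow(g,c)
round 2: derive path(h,a) via R2 from flow(h,a)
round 2: derive path(i,e) via R2 from flow(i,e)
round 2: derive path(i,g) via R2 from flow(i,g)
round 2: derive path(i,h) via R2 from flow(i,h)
round 3: derive flow(c,h) via R1 from flow(c,e), road(e,h)
round 3: derive flow(e,i) via R1 from flow(e,g), road(g,i)
round 3: derive path(c,e) via R2 from flow(c,e)
round 3: derive path(e,g) via R2 from flow(e,g)
round 3: derive path(e,h) via R2 from flow(e,h)
round 3: derive path(i,d) via R2 from flow(i,d)
round 3: derive path(i,i) via R2 from flow(i,i)
round 3: derive path(c,b) via R3 from path(c,g), edge(g,b)
round 3: derive path(c,h) via R3 from path(c,i), edge(i,h)
round 3: derive path(d,g) via R3 from path(d,c), edge(c,g)
round 3: derive path(d,i) via R3 from path(d,c), edge(c,i)
round 3: derive path(e,i) via R3 from path(e,c), edge(c,i)
round 3: derive path(g,g) via R3 from path(g,c), edge(c,g)
round 3: derive path(g,i) via R3 from path(g,c), edge(c,i)
round 3: derive path(i,a) via R3 from path(i,h), edge(h,a)
round 3: derive path(i,b) via R3 from path(i,g), edge(g,b)
round 3: derive path(i,c) via R3 from path(i,e), edge(e,c)
round 4: derive flow(c,d) via R1 from flow(c,h), road(h,d)
round 4: derive path(c,a) via R3 from path(c,h), edge(h,a)
round 4: derive path(c,d) via R3 from path(c,e), edge(e,d)
round 4: derive path(d,b) via R3 from path(d,g), edge(g,b)
round 4: derive path(d,e) via R3 from path(d,i), edge(i,e)
round 4: derive path(d,h) via R3 from path(d,i), edge(i,h)
round 4: derive path(e,a) via R3 from path(e,h), edge(h,a)
round 4: derive path(e,b) via R3 from path(e,g), edge(g,b)
round 4: derive path(g,e) via R3 from path(g,i), edge(i,e)
round 4: derive path(g,h) via R3 from path(g,i), edge(i,h)
round 5: derive path(d,a) via R3 from path(d,h), edge(h,a)
round 5: derive path(d,d) via R3 from path(d,e), edge(e,d)
round 5: derive path(g,a) via R3 from path(g,h), edge(h,a)
round 5: derive path(g,d) via R3 from path(g,e), edge(e,d)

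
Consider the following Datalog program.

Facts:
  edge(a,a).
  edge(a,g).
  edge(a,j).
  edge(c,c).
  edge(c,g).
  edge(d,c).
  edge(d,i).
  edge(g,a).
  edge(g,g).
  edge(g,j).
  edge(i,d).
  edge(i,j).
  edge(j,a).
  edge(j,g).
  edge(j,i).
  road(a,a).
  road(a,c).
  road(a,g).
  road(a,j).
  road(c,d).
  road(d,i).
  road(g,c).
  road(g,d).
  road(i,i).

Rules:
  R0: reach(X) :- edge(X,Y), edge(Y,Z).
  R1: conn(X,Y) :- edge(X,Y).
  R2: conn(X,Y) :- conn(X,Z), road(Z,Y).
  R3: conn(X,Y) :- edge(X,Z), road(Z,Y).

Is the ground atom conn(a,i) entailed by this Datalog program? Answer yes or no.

yes

round 1: derive conn(a,a) via R1 from edge(a,a)
round 1: derive conn(a,g) via R1 from edge(a,g)
round 1: derive conn(a,j) via R1 from edge(a,j)
round 1: derive conn(c,c) via R1 from edge(c,c)
round 1: derive conn(c,g) via R1 from edge(c,g)
round 1: derive conn(d,c) via R1 from edge(d,c)
round 1: derive conn(d,i) via R1 from edge(d,i)
round 1: derive conn(g,a) via R1 from edge(g,a)
round 1: derive conn(g,g) via R1 from edge(g,g)
round 1: derive conn(g,j) via R1 from edge(g,j)
round 1: derive conn(i,d) via R1 from edge(i,d)
round 1: derive conn(i,j) via R1 from edge(i,j)
round 1: derive conn(j,a) via R1 from edge(j,a)
round 1: derive conn(j,g) via R1 from edge(j,g)
round 1: derive conn(j,i) via R1 from edge(j,i)
round 1: derive conn(a,c) via R3 from edge(a,a), road(a,c)
round 1: derive conn(a,d) via R3 from edge(a,g), road(g,d)
round 1: derive conn(c,d) via R3 from edge(c,c), road(c,d)
round 1: derive conn(d,d) via R3 from edge(d,c), road(c,d)
round 1: derive conn(g,c) via R3 from edge(g,a), road(a,c)
round 1: derive conn(g,d) via R3 from edge(g,g), road(g,d)
round 1: derive conn(i,i) via R3 from edge(i,d), road(d,i)
round 1: derive conn(j,c) via R3 from edge(j,a), road(a,c)
round 1: derive conn(j,d) via R3 from edge(j,g), road(g,d)
round 1: derive conn(j,j) via R3 from edge(j,a), road(a,j)
round 2: derive conn(a,i) via R2 from conn(a,d), road(d,i)
round 2: derive conn(c,i) via R2 from conn(c,d), road(d,i)
round 2: derive conn(g,i) via R2 from conn(g,d), road(d,i)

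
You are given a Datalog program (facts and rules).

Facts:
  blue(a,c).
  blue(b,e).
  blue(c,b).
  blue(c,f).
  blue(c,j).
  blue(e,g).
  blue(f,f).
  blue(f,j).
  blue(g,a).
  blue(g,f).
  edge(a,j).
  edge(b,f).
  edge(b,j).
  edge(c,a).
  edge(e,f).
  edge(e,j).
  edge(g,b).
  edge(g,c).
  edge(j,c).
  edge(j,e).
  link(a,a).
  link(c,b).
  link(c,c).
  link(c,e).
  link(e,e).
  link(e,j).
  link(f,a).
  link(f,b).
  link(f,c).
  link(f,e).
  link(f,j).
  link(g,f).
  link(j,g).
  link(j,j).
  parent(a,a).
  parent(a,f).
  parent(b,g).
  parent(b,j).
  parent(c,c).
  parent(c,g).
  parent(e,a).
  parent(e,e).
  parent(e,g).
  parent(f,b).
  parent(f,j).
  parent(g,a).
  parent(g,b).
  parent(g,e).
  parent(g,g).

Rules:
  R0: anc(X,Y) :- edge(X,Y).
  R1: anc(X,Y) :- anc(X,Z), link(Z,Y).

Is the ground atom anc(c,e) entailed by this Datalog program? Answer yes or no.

no

round 1: derive anc(a,j) via R0 from edge(a,j)
round 1: derive anc(b,f) via R0 from edge(b,f)
round 1: derive anc(b,j) via R0 from edge(b,j)
round 1: derive anc(c,a) via R0 from edge(c,a)
round 1: derive anc(e,f) via R0 from edge(e,f)
round 1: derive anc(e,j) via R0 from edge(e,j)
round 1: derive anc(g,b) via R0 from edge(g,b)
round 1: derive anc(g,c) via R0 from edge(g,c)
round 1: derive anc(j,c) via R0 from edge(j,c)
round 1: derive anc(j,e) via R0 from edge(j,e)
round 2: derive anc(a,g) via R1 from anc(a,j), link(j,g)
round 2: derive anc(b,a) via R1 from anc(b,f), link(f,a)
round 2: derive anc(b,b) via R1 from anc(b,f), link(f,b)
round 2: derive anc(b,c) via R1 from anc(b,f), link(f,c)
round 2: derive anc(b,e) via R1 from anc(b,f), link(f,e)
round 2: derive anc(b,g) via R1 from anc(b,j), link(j,g)
round 2: derive anc(e,a) via R1 from anc(e,f), link(f,a)
round 2: derive anc(e,b) via R1 from anc(e,f), link(f,b)
round 2: derive anc(e,c) via R1 from anc(e,f), link(f,c)
round 2: derive anc(e,e) via R1 from anc(e,f), link(f,e)
round 2: derive anc(e,g) via R1 from anc(e,j), link(j,g)
round 2: derive anc(g,e) via R1 from anc(g,c), link(c,e)
round 2: derive anc(j,b) via R1 from anc(j,c), link(c,b)
round 2: derive anc(j,j) via R1 from anc(j,e), link(e,j)
round 3: derive anc(a,f) via R1 from anc(a,g), link(g,f)
round 3: derive anc(g,j) via R1 from anc(g,e), link(e,j)
round 3: derive anc(j,g) via R1 from anc(j,j), link(j,g)
round 4: derive anc(a,a) via R1 from anc(a,f), link(f,a)
round 4: derive anc(a,b) via R1 from anc(a,f), link(f,b)
round 4: derive anc(a,c) via R1 from anc(a,f), link(f,c)
round 4: derive anc(a,e) via R1 from anc(a,f), link(f,e)
round 4: derive anc(g,g) via R1 from anc(g,j), link(j,g)
round 4: derive anc(j,f) via R1 from anc(j,g), link(g,f)
round 5: derive anc(g,f) via R1 from anc(g,g), link(g,f)
round 5: derive anc(j,a) via R1 from anc(j,f), link(f,a)
round 6: derive anc(g,a) via R1 from anc(g,f), link(f,a)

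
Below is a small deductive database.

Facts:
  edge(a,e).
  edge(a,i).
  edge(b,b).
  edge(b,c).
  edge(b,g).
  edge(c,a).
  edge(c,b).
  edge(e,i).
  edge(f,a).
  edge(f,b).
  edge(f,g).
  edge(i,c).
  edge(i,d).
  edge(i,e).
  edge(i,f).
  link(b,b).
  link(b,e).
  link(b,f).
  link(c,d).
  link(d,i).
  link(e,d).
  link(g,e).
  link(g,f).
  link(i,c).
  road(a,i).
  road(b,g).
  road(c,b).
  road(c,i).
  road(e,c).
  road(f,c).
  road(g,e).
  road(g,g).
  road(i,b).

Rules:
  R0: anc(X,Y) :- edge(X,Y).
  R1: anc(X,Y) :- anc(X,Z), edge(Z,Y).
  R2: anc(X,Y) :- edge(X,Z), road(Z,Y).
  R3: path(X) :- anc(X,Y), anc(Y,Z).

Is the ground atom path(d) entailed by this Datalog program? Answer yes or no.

round 1: derive anc(a,e) via R0 from edge(a,e)
round 1: derive anc(a,i) via R0 from edge(a,i)
round 1: derive anc(b,b) via R0 from edge(b,b)
round 1: derive anc(b,c) via R0 from edge(b,c)
round 1: derive anc(b,g) via R0 from edge(b,g)
round 1: derive anc(c,a) via R0 from edge(c,a)
round 1: derive anc(c,b) via R0 from edge(c,b)
round 1: derive anc(e,i) via R0 from edge(e,i)
round 1: derive anc(f,a) via R0 from edge(f,a)
round 1: derive anc(f,b) via R0 from edge(f,b)
round 1: derive anc(f,g) via R0 from edge(f,g)
round 1: derive anc(i,c) via R0 from edge(i,c)
round 1: derive anc(i,d) via R0 from edge(i,d)
round 1: derive anc(i,e) via R0 from edge(i,e)
round 1: derive anc(i,f) via R0 from edge(i,f)
round 1: derive anc(a,b) via R2 from edge(a,i), road(i,b)
round 1: derive anc(a,c) via R2 from edge(a,e), road(e,c)
round 1: derive anc(b,e) via R2 from edge(b,g), road(g,e)
round 1: derive anc(b,i) via R2 from edge(b,c), road(c,i)
round 1: derive anc(c,g) via R2 from edge(c,b), road(b,g)
round 1: derive anc(c,i) via R2 from edge(c,a), road(a,i)
round 1: derive anc(e,b) via R2 from edge(e,i), road(i,b)
round 1: derive anc(f,e) via R2 from edge(f,g), road(g,e)
round 1: derive anc(f,i) via R2 from edge(f,a), road(a,i)
round 1: derive anc(i,b) via R2 from edge(i,c), road(c,b)
round 1: derive anc(i,i) via R2 from edge(i,c), road(c,i)
round 2: derive anc(a,a) via R1 from anc(a,c), edge(c,a)
round 2: derive anc(a,d) via R1 from anc(a,i), edge(i,d)
round 2: derive anc(a,f) via R1 from anc(a,i), edge(i,f)
round 2: derive anc(a,g) via R1 from anc(a,b), edge(b,g)
round 2: derive anc(b,a) via R1 from anc(b,c), edge(c,a)
round 2: derive anc(b,d) via R1 from anc(b,i), edge(i,d)
round 2: derive anc(b,f) via R1 from anc(b,i), edge(i,f)
round 2: derive anc(c,c) via R1 from anc(c,b), edge(b,c)
round 2: derive anc(c,d) via R1 from anc(c,i), edge(i,d)
round 2: derive anc(c,e) via R1 from anc(c,a), edge(a,e)
round 2: derive anc(c,f) via R1 from anc(c,i), edge(i,f)
round 2: derive anc(e,c) via R1 from anc(e,b), edge(b,c)
round 2: derive anc(e,d) via R1 from anc(e,i), edge(i,d)
round 2: derive anc(e,e) via R1 from anc(e,i), edge(i,e)
round 2: derive anc(e,f) via R1 from anc(e,i), edge(i,f)
round 2: derive anc(e,g) via R1 from anc(e,b), edge(b,g)
round 2: derive anc(f,c) via R1 from anc(f,b), edge(b,c)
round 2: derive anc(f,d) via R1 from anc(f,i), edge(i,d)
round 2: derive anc(f,f) via R1 from anc(f,i), edge(i,f)
round 2: derive anc(i,a) via R1 from anc(i,c), edge(c,a)
round 2: derive anc(i,g) via R1 from anc(i,b), edge(b,g)
round 2: derive path(a) via R3 from anc(a,b), anc(b,b)
round 2: derive path(b) via R3 from anc(b,b), anc(b,b)
round 2: derive path(c) via R3 from anc(c,a), anc(a,b)
round 2: derive path(e) via R3 from anc(e,b), anc(b,b)
round 2: derive path(f) via R3 from anc(f,a), anc(a,b)
round 2: derive path(i) via R3 from anc(i,b), anc(b,b)
round 3: derive anc(e,a) via R1 from anc(e,c), edge(c,a)

no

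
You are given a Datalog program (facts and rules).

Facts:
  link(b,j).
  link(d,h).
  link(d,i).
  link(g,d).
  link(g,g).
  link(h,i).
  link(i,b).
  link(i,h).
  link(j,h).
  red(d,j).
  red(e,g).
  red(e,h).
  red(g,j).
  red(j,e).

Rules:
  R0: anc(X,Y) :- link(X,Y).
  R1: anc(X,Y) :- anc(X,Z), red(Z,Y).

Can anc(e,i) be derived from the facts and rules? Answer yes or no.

no

round 1: derive anc(b,j) via R0 from link(b,j)
round 1: derive anc(d,h) via R0 from link(d,h)
round 1: derive anc(d,i) via R0 from link(d,i)
round 1: derive anc(g,d) via R0 from link(g,d)
round 1: derive anc(g,g) via R0 from link(g,g)
round 1: derive anc(h,i) via R0 from link(h,i)
round 1: derive anc(i,b) via R0 from link(i,b)
round 1: derive anc(i,h) via R0 from link(i,h)
round 1: derive anc(j,h) via R0 from link(j,h)
round 2: derive anc(b,e) via R1 from anc(b,j), red(j,e)
round 2: derive anc(g,j) via R1 from anc(g,d), red(d,j)
round 3: derive anc(b,g) via R1 from anc(b,e), red(e,g)
round 3: derive anc(b,h) via R1 from anc(b,e), red(e,h)
round 3: derive anc(g,e) via R1 from anc(g,j), red(j,e)
round 4: derive anc(g,h) via R1 from anc(g,e), red(e,h)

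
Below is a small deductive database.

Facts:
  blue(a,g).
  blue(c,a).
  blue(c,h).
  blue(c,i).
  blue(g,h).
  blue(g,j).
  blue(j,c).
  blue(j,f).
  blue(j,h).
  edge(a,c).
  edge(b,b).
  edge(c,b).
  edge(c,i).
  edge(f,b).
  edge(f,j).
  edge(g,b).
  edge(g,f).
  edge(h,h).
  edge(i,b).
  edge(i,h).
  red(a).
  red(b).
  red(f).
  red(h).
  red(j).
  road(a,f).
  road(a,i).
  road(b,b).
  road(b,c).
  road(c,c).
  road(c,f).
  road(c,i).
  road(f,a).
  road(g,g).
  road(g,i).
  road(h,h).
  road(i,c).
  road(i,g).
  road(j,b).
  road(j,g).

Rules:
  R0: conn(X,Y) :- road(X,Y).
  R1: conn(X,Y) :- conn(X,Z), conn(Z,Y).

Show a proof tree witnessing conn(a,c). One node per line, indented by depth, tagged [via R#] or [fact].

conn(a,c)  [via R1]
  conn(a,i)  [via R0]
    road(a,i)  [fact]
  conn(i,c)  [via R0]
    road(i,c)  [fact]

round 1: derive conn(a,f) via R0 from road(a,f)
round 1: derive conn(a,i) via R0 from road(a,i)
round 1: derive conn(b,b) via R0 from road(b,b)
round 1: derive conn(b,c) via R0 from road(b,c)
round 1: derive conn(c,c) via R0 from road(c,c)
round 1: derive conn(c,f) via R0 from road(c,f)
round 1: derive conn(c,i) via R0 from road(c,i)
round 1: derive conn(f,a) via R0 from road(f,a)
round 1: derive conn(g,g) via R0 from road(g,g)
round 1: derive conn(g,i) via R0 from road(g,i)
round 1: derive conn(h,h) via R0 from road(h,h)
round 1: derive conn(i,c) via R0 from road(i,c)
round 1: derive conn(i,g) via R0 from road(i,g)
round 1: derive conn(j,b) via R0 from road(j,b)
round 1: derive conn(j,g) via R0 from road(j,g)
round 2: derive conn(a,a) via R1 from conn(a,f), conn(f,a)
round 2: derive conn(a,c) via R1 from conn(a,i), conn(i,c)
round 2: derive conn(a,g) via R1 from conn(a,i), conn(i,g)
round 2: derive conn(b,f) via R1 from conn(b,c), conn(c,f)
round 2: derive conn(b,i) via R1 from conn(b,c), conn(c,i)
round 2: derive conn(c,a) via R1 from conn(c,f), conn(f,a)
round 2: derive conn(c,g) via R1 from conn(c,i), conn(i,g)
round 2: derive conn(f,f) via R1 from conn(f,a), conn(a,f)
round 2: derive conn(f,i) via R1 from conn(f,a), conn(a,i)
round 2: derive conn(g,c) via R1 from conn(g,i), conn(i,c)
round 2: derive conn(i,f) via R1 from conn(i,c), conn(c,f)
round 2: derive conn(i,i) via R1 from conn(i,c), conn(c,i)
round 2: derive conn(j,c) via R1 from conn(j,b), conn(b,c)
round 2: derive conn(j,i) via R1 from conn(j,g), conn(g,i)
round 3: derive conn(b,a) via R1 from conn(b,c), conn(c,a)
round 3: derive conn(b,g) via R1 from conn(b,c), conn(c,g)
round 3: derive conn(f,c) via R1 from conn(f,a), conn(a,c)
round 3: derive conn(f,g) via R1 from conn(f,a), conn(a,g)
round 3: derive conn(g,a) via R1 from conn(g,c), conn(c,a)
round 3: derive conn(g,f) via R1 from conn(g,c), conn(c,f)
round 3: derive conn(i,a) via R1 from conn(i,c), conn(c,a)
round 3: derive conn(j,a) via R1 from conn(j,c), conn(c,a)
round 3: derive conn(j,f) via R1 from conn(j,b), conn(b,f)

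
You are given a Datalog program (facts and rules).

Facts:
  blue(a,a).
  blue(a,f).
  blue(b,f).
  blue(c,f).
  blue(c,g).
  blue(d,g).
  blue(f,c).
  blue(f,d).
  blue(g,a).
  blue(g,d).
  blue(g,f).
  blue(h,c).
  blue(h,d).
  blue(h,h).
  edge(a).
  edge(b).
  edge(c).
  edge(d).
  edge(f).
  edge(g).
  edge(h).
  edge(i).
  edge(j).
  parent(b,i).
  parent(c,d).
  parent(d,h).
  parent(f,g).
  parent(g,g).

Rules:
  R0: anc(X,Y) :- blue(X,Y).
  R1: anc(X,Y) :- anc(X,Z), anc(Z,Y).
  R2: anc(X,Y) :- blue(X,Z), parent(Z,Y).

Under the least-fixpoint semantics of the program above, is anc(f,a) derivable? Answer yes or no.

round 1: derive anc(a,a) via R0 from blue(a,a)
round 1: derive anc(a,f) via R0 from blue(a,f)
round 1: derive anc(b,f) via R0 from blue(b,f)
round 1: derive anc(c,f) via R0 from blue(c,f)
round 1: derive anc(c,g) via R0 from blue(c,g)
round 1: derive anc(d,g) via R0 from blue(d,g)
round 1: derive anc(f,c) via R0 from blue(f,c)
round 1: derive anc(f,d) via R0 from blue(f,d)
round 1: derive anc(g,a) via R0 from blue(g,a)
round 1: derive anc(g,d) via R0 from blue(g,d)
round 1: derive anc(g,f) via R0 from blue(g,f)
round 1: derive anc(h,c) via R0 from blue(h,c)
round 1: derive anc(h,d) via R0 from blue(h,d)
round 1: derive anc(h,h) via R0 from blue(h,h)
round 1: derive anc(a,g) via R2 from blue(a,f), parent(f,g)
round 1: derive anc(b,g) via R2 from blue(b,f), parent(f,g)
round 1: derive anc(f,h) via R2 from blue(f,d), parent(d,h)
round 1: derive anc(g,g) via R2 from blue(g,f), parent(f,g)
round 1: derive anc(g,h) via R2 from blue(g,d), parent(d,h)
round 2: derive anc(a,c) via R1 from anc(a,f), anc(f,c)
round 2: derive anc(a,d) via R1 from anc(a,f), anc(f,d)
round 2: derive anc(a,h) via R1 from anc(a,f), anc(f,h)
round 2: derive anc(b,a) via R1 from anc(b,g), anc(g,a)
round 2: derive anc(b,c) via R1 from anc(b,f), anc(f,c)
round 2: derive anc(b,d) via R1 from anc(b,f), anc(f,d)
round 2: derive anc(b,h) via R1 from anc(b,f), anc(f,h)
round 2: derive anc(c,a) via R1 from anc(c,g), anc(g,a)
round 2: derive anc(c,c) via R1 from anc(c,f), anc(f,c)
round 2: derive anc(c,d) via R1 from anc(c,f), anc(f,d)
round 2: derive anc(c,h) via R1 from anc(c,f), anc(f,h)
round 2: derive anc(d,a) via R1 from anc(d,g), anc(g,a)
round 2: derive anc(d,d) via R1 from anc(d,g), anc(g,d)
round 2: derive anc(d,f) via R1 from anc(d,g), anc(g,f)
round 2: derive anc(d,h) via R1 from anc(d,g), anc(g,h)
round 2: derive anc(f,f) via R1 from anc(f,c), anc(c,f)
round 2: derive anc(f,g) via R1 from anc(f,c), anc(c,g)
round 2: derive anc(g,c) via R1 from anc(g,f), anc(f,c)
round 2: derive anc(h,f) via R1 from anc(h,c), anc(c,f)
round 2: derive anc(h,g) via R1 from anc(h,c), anc(c,g)
round 3: derive anc(d,c) via R1 from anc(d,a), anc(a,c)
round 3: derive anc(f,a) via R1 from anc(f,c), anc(c,a)
round 3: derive anc(h,a) via R1 from anc(h,c), anc(c,a)

yes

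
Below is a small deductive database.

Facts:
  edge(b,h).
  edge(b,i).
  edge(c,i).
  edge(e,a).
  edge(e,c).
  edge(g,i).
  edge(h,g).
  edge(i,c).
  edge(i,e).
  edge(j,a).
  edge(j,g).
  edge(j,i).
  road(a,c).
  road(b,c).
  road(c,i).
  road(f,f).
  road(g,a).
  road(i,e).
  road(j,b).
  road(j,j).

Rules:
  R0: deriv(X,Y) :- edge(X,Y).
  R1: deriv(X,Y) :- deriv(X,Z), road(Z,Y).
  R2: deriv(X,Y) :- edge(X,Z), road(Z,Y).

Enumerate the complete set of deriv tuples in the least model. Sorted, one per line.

round 1: derive deriv(b,h) via R0 from edge(b,h)
round 1: derive deriv(b,i) via R0 from edge(b,i)
round 1: derive deriv(c,i) via R0 from edge(c,i)
round 1: derive deriv(e,a) via R0 from edge(e,a)
round 1: derive deriv(e,c) via R0 from edge(e,c)
round 1: derive deriv(g,i) via R0 from edge(g,i)
round 1: derive deriv(h,g) via R0 from edge(h,g)
round 1: derive deriv(i,c) via R0 from edge(i,c)
round 1: derive deriv(i,e) via R0 from edge(i,e)
round 1: derive deriv(j,a) via R0 from edge(j,a)
round 1: derive deriv(j,g) via R0 from edge(j,g)
round 1: derive deriv(j,i) via R0 from edge(j,i)
round 1: derive deriv(b,e) via R2 from edge(b,i), road(i,e)
round 1: derive deriv(c,e) via R2 from edge(c,i), road(i,e)
round 1: derive deriv(e,i) via R2 from edge(e,c), road(c,i)
round 1: derive deriv(g,e) via R2 from edge(g,i), road(i,e)
round 1: derive deriv(h,a) via R2 from edge(h,g), road(g,a)
round 1: derive deriv(i,i) via R2 from edge(i,c), road(c,i)
round 1: derive deriv(j,c) via R2 from edge(j,a), road(a,c)
round 1: derive deriv(j,e) via R2 from edge(j,i), road(i,e)
round 2: derive deriv(e,e) via R1 from deriv(e,i), road(i,e)
round 2: derive deriv(h,c) via R1 from deriv(h,a), road(a,c)
round 3: derive deriv(h,i) via R1 from deriv(h,c), road(c,i)
round 4: derive deriv(h,e) via R1 from deriv(h,i), road(i,e)

deriv(b,e)
deriv(b,h)
deriv(b,i)
deriv(c,e)
deriv(c,i)
deriv(e,a)
deriv(e,c)
deriv(e,e)
deriv(e,i)
deriv(g,e)
deriv(g,i)
deriv(h,a)
deriv(h,c)
deriv(h,e)
deriv(h,g)
deriv(h,i)
deriv(i,c)
deriv(i,e)
deriv(i,i)
deriv(j,a)
deriv(j,c)
deriv(j,e)
deriv(j,g)
deriv(j,i)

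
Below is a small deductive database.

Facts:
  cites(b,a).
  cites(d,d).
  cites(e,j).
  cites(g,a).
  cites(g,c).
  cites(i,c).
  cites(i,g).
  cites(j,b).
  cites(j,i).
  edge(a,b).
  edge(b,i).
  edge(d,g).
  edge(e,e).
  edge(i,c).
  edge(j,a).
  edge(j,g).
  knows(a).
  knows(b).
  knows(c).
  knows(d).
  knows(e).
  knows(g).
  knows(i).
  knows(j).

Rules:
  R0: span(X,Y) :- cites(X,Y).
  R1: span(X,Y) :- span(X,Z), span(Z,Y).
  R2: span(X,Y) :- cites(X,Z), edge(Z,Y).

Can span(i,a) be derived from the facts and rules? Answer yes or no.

yes

round 1: derive span(b,a) via R0 from cites(b,a)
round 1: derive span(d,d) via R0 from cites(d,d)
round 1: derive span(e,j) via R0 from cites(e,j)
round 1: derive span(g,a) via R0 from cites(g,a)
round 1: derive span(g,c) via R0 from cites(g,c)
round 1: derive span(i,c) via R0 from cites(i,c)
round 1: derive span(i,g) via R0 from cites(i,g)
round 1: derive span(j,b) via R0 from cites(j,b)
round 1: derive span(j,i) via R0 from cites(j,i)
round 1: derive span(b,b) via R2 from cites(b,a), edge(a,b)
round 1: derive span(d,g) via R2 from cites(d,d), edge(d,g)
round 1: derive span(e,a) via R2 from cites(e,j), edge(j,a)
round 1: derive span(e,g) via R2 from cites(e,j), edge(j,g)
round 1: derive span(g,b) via R2 from cites(g,a), edge(a,b)
round 1: derive span(j,c) via R2 from cites(j,i), edge(i,c)
round 2: derive span(d,a) via R1 from span(d,g), span(g,a)
round 2: derive span(d,b) via R1 from span(d,g), span(g,b)
round 2: derive span(d,c) via R1 from span(d,g), span(g,c)
round 2: derive span(e,b) via R1 from span(e,g), span(g,b)
round 2: derive span(e,c) via R1 from span(e,g), span(g,c)
round 2: derive span(e,i) via R1 from span(e,j), span(j,i)
round 2: derive span(i,a) via R1 from span(i,g), span(g,a)
round 2: derive span(i,b) via R1 from span(i,g), span(g,b)
round 2: derive span(j,a) via R1 from span(j,b), span(b,a)
round 2: derive span(j,g) via R1 from span(j,i), span(i,g)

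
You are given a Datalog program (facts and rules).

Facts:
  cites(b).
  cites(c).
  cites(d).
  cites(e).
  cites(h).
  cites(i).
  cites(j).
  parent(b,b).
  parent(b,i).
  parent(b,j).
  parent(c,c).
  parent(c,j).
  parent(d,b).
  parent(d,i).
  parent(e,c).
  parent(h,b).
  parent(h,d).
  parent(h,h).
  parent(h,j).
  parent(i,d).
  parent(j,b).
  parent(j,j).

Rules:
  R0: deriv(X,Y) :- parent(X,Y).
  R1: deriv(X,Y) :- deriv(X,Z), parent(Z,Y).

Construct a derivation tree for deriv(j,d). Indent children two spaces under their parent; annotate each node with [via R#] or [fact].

deriv(j,d)  [via R1]
  deriv(j,i)  [via R1]
    deriv(j,b)  [via R0]
      parent(j,b)  [fact]
    parent(b,i)  [fact]
  parent(i,d)  [fact]

round 1: derive deriv(b,b) via R0 from parent(b,b)
round 1: derive deriv(b,i) via R0 from parent(b,i)
round 1: derive deriv(b,j) via R0 from parent(b,j)
round 1: derive deriv(c,c) via R0 from parent(c,c)
round 1: derive deriv(c,j) via R0 from parent(c,j)
round 1: derive deriv(d,b) via R0 from parent(d,b)
round 1: derive deriv(d,i) via R0 from parent(d,i)
round 1: derive deriv(e,c) via R0 from parent(e,c)
round 1: derive deriv(h,b) via R0 from parent(h,b)
round 1: derive deriv(h,d) via R0 from parent(h,d)
round 1: derive deriv(h,h) via R0 from parent(h,h)
round 1: derive deriv(h,j) via R0 from parent(h,j)
round 1: derive deriv(i,d) via R0 from parent(i,d)
round 1: derive deriv(j,b) via R0 from parent(j,b)
round 1: derive deriv(j,j) via R0 from parent(j,j)
round 2: derive deriv(b,d) via R1 from deriv(b,i), parent(i,d)
round 2: derive deriv(c,b) via R1 from deriv(c,j), parent(j,b)
round 2: derive deriv(d,d) via R1 from deriv(d,i), parent(i,d)
round 2: derive deriv(d,j) via R1 from deriv(d,b), parent(b,j)
round 2: derive deriv(e,j) via R1 from deriv(e,c), parent(c,j)
round 2: derive deriv(h,i) via R1 from deriv(h,b), parent(b,i)
round 2: derive deriv(i,b) via R1 from deriv(i,d), parent(d,b)
round 2: derive deriv(i,i) via R1 from deriv(i,d), parent(d,i)
round 2: derive deriv(j,i) via R1 from deriv(j,b), parent(b,i)
round 3: derive deriv(c,i) via R1 from deriv(c,b), parent(b,i)
round 3: derive deriv(e,b) via R1 from deriv(e,j), parent(j,b)
round 3: derive deriv(i,j) via R1 from deriv(i,b), parent(b,j)
round 3: derive deriv(j,d) via R1 from deriv(j,i), parent(i,d)
round 4: derive deriv(c,d) via R1 from deriv(c,i), parent(i,d)
round 4: derive deriv(e,i) via R1 from deriv(e,b), parent(b,i)
round 5: derive deriv(e,d) via R1 from deriv(e,i), parent(i,d)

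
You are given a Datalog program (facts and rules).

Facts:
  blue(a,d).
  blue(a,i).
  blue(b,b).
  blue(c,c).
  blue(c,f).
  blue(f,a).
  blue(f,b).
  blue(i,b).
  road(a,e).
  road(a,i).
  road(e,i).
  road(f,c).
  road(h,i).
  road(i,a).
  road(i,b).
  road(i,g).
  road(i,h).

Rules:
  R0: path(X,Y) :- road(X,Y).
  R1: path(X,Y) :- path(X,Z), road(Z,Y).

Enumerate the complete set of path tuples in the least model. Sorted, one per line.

path(a,a)
path(a,b)
path(a,e)
path(a,g)
path(a,h)
path(a,i)
path(e,a)
path(e,b)
path(e,e)
path(e,g)
path(e,h)
path(e,i)
path(f,c)
path(h,a)
path(h,b)
path(h,e)
path(h,g)
path(h,h)
path(h,i)
path(i,a)
path(i,b)
path(i,e)
path(i,g)
path(i,h)
path(i,i)

round 1: derive path(a,e) via R0 from road(a,e)
round 1: derive path(a,i) via R0 from road(a,i)
round 1: derive path(e,i) via R0 from road(e,i)
round 1: derive path(f,c) via R0 from road(f,c)
round 1: derive path(h,i) via R0 from road(h,i)
round 1: derive path(i,a) via R0 from road(i,a)
round 1: derive path(i,b) via R0 from road(i,b)
round 1: derive path(i,g) via R0 from road(i,g)
round 1: derive path(i,h) via R0 from road(i,h)
round 2: derive path(a,a) via R1 from path(a,i), road(i,a)
round 2: derive path(a,b) via R1 from path(a,i), road(i,b)
round 2: derive path(a,g) via R1 from path(a,i), road(i,g)
round 2: derive path(a,h) via R1 from path(a,i), road(i,h)
round 2: derive path(e,a) via R1 from path(e,i), road(i,a)
round 2: derive path(e,b) via R1 from path(e,i), road(i,b)
round 2: derive path(e,g) via R1 from path(e,i), road(i,g)
round 2: derive path(e,h) via R1 from path(e,i), road(i,h)
round 2: derive path(h,a) via R1 from path(h,i), road(i,a)
round 2: derive path(h,b) via R1 from path(h,i), road(i,b)
round 2: derive path(h,g) via R1 from path(h,i), road(i,g)
round 2: derive path(h,h) via R1 from path(h,i), road(i,h)
round 2: derive path(i,e) via R1 from path(i,a), road(a,e)
round 2: derive path(i,i) via R1 from path(i,a), road(a,i)
round 3: derive path(e,e) via R1 from path(e,a), road(a,e)
round 3: derive path(h,e) via R1 from path(h,a), road(a,e)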